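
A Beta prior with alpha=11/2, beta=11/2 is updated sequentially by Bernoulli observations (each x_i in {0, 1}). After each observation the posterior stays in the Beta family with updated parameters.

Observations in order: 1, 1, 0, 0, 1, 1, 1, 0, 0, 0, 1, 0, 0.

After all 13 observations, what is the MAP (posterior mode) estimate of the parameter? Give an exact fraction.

obs 1: x=1 → posterior Beta(13/2, 11/2)
obs 2: x=1 → posterior Beta(15/2, 11/2)
obs 3: x=0 → posterior Beta(15/2, 13/2)
obs 4: x=0 → posterior Beta(15/2, 15/2)
obs 5: x=1 → posterior Beta(17/2, 15/2)
obs 6: x=1 → posterior Beta(19/2, 15/2)
obs 7: x=1 → posterior Beta(21/2, 15/2)
obs 8: x=0 → posterior Beta(21/2, 17/2)
obs 9: x=0 → posterior Beta(21/2, 19/2)
obs 10: x=0 → posterior Beta(21/2, 21/2)
obs 11: x=1 → posterior Beta(23/2, 21/2)
obs 12: x=0 → posterior Beta(23/2, 23/2)
obs 13: x=0 → posterior Beta(23/2, 25/2)

21/44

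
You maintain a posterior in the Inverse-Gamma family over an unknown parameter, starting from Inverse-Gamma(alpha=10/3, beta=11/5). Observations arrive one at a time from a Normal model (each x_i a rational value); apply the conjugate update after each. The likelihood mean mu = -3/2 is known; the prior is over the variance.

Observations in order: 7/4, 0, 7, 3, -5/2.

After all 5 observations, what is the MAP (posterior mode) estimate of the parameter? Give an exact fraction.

obs 1: x=7/4 → posterior Inverse-Gamma(23/6, 1197/160)
obs 2: x=0 → posterior Inverse-Gamma(13/3, 1377/160)
obs 3: x=7 → posterior Inverse-Gamma(29/6, 7157/160)
obs 4: x=3 → posterior Inverse-Gamma(16/3, 8777/160)
obs 5: x=-5/2 → posterior Inverse-Gamma(35/6, 8857/160)

26571/3280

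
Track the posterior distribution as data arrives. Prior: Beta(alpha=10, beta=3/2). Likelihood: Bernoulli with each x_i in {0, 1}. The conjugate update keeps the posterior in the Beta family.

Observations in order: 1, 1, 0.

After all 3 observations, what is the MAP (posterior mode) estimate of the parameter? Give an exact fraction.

22/25

obs 1: x=1 → posterior Beta(11, 3/2)
obs 2: x=1 → posterior Beta(12, 3/2)
obs 3: x=0 → posterior Beta(12, 5/2)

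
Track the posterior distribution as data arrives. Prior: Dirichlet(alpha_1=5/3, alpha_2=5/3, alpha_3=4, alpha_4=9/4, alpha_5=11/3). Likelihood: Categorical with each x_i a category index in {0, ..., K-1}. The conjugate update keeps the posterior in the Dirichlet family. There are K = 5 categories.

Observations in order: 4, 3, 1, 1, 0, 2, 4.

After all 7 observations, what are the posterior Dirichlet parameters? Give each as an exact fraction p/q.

obs 1: x=4 → posterior Dirichlet(5/3, 5/3, 4, 9/4, 14/3)
obs 2: x=3 → posterior Dirichlet(5/3, 5/3, 4, 13/4, 14/3)
obs 3: x=1 → posterior Dirichlet(5/3, 8/3, 4, 13/4, 14/3)
obs 4: x=1 → posterior Dirichlet(5/3, 11/3, 4, 13/4, 14/3)
obs 5: x=0 → posterior Dirichlet(8/3, 11/3, 4, 13/4, 14/3)
obs 6: x=2 → posterior Dirichlet(8/3, 11/3, 5, 13/4, 14/3)
obs 7: x=4 → posterior Dirichlet(8/3, 11/3, 5, 13/4, 17/3)

alpha_1=8/3, alpha_2=11/3, alpha_3=5, alpha_4=13/4, alpha_5=17/3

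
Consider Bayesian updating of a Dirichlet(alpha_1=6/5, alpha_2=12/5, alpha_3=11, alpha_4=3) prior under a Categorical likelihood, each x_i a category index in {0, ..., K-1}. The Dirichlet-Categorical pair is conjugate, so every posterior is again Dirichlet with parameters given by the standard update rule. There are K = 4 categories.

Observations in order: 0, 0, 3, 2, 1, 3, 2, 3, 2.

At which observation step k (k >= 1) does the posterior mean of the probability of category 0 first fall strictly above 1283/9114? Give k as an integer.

obs 1: x=0 → posterior Dirichlet(11/5, 12/5, 11, 3)
obs 2: x=0 → posterior Dirichlet(16/5, 12/5, 11, 3)
obs 3: x=3 → posterior Dirichlet(16/5, 12/5, 11, 4)
obs 4: x=2 → posterior Dirichlet(16/5, 12/5, 12, 4)
obs 5: x=1 → posterior Dirichlet(16/5, 17/5, 12, 4)
obs 6: x=3 → posterior Dirichlet(16/5, 17/5, 12, 5)
obs 7: x=2 → posterior Dirichlet(16/5, 17/5, 13, 5)
obs 8: x=3 → posterior Dirichlet(16/5, 17/5, 13, 6)
obs 9: x=2 → posterior Dirichlet(16/5, 17/5, 14, 6)

k = 2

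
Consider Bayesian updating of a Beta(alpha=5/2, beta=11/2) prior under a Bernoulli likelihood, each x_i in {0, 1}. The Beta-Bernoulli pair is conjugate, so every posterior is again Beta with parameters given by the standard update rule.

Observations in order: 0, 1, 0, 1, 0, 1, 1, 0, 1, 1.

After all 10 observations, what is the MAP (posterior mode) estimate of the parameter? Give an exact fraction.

obs 1: x=0 → posterior Beta(5/2, 13/2)
obs 2: x=1 → posterior Beta(7/2, 13/2)
obs 3: x=0 → posterior Beta(7/2, 15/2)
obs 4: x=1 → posterior Beta(9/2, 15/2)
obs 5: x=0 → posterior Beta(9/2, 17/2)
obs 6: x=1 → posterior Beta(11/2, 17/2)
obs 7: x=1 → posterior Beta(13/2, 17/2)
obs 8: x=0 → posterior Beta(13/2, 19/2)
obs 9: x=1 → posterior Beta(15/2, 19/2)
obs 10: x=1 → posterior Beta(17/2, 19/2)

15/32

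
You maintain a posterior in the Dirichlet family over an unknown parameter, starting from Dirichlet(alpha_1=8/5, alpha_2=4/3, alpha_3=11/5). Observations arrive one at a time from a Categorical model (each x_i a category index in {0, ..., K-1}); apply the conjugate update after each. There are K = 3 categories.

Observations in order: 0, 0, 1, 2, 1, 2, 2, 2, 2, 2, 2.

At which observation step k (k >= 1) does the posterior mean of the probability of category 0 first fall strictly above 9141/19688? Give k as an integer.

k = 2

obs 1: x=0 → posterior Dirichlet(13/5, 4/3, 11/5)
obs 2: x=0 → posterior Dirichlet(18/5, 4/3, 11/5)
obs 3: x=1 → posterior Dirichlet(18/5, 7/3, 11/5)
obs 4: x=2 → posterior Dirichlet(18/5, 7/3, 16/5)
obs 5: x=1 → posterior Dirichlet(18/5, 10/3, 16/5)
obs 6: x=2 → posterior Dirichlet(18/5, 10/3, 21/5)
obs 7: x=2 → posterior Dirichlet(18/5, 10/3, 26/5)
obs 8: x=2 → posterior Dirichlet(18/5, 10/3, 31/5)
obs 9: x=2 → posterior Dirichlet(18/5, 10/3, 36/5)
obs 10: x=2 → posterior Dirichlet(18/5, 10/3, 41/5)
obs 11: x=2 → posterior Dirichlet(18/5, 10/3, 46/5)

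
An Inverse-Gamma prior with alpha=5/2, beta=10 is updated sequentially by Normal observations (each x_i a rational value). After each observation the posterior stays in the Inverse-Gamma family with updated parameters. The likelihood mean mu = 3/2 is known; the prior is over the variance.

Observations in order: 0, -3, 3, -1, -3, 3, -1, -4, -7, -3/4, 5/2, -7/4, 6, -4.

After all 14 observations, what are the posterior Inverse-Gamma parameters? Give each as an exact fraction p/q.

obs 1: x=0 → posterior Inverse-Gamma(3, 89/8)
obs 2: x=-3 → posterior Inverse-Gamma(7/2, 85/4)
obs 3: x=3 → posterior Inverse-Gamma(4, 179/8)
obs 4: x=-1 → posterior Inverse-Gamma(9/2, 51/2)
obs 5: x=-3 → posterior Inverse-Gamma(5, 285/8)
obs 6: x=3 → posterior Inverse-Gamma(11/2, 147/4)
obs 7: x=-1 → posterior Inverse-Gamma(6, 319/8)
obs 8: x=-4 → posterior Inverse-Gamma(13/2, 55)
obs 9: x=-7 → posterior Inverse-Gamma(7, 729/8)
obs 10: x=-3/4 → posterior Inverse-Gamma(15/2, 2997/32)
obs 11: x=5/2 → posterior Inverse-Gamma(8, 3013/32)
obs 12: x=-7/4 → posterior Inverse-Gamma(17/2, 1591/16)
obs 13: x=6 → posterior Inverse-Gamma(9, 1753/16)
obs 14: x=-4 → posterior Inverse-Gamma(19/2, 1995/16)

alpha=19/2, beta=1995/16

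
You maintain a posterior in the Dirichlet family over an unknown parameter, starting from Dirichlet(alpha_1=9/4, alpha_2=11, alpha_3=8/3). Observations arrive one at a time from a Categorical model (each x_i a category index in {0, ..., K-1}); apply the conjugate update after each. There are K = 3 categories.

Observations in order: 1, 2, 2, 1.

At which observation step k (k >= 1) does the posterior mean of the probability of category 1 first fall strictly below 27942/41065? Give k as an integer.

obs 1: x=1 → posterior Dirichlet(9/4, 12, 8/3)
obs 2: x=2 → posterior Dirichlet(9/4, 12, 11/3)
obs 3: x=2 → posterior Dirichlet(9/4, 12, 14/3)
obs 4: x=1 → posterior Dirichlet(9/4, 13, 14/3)

k = 2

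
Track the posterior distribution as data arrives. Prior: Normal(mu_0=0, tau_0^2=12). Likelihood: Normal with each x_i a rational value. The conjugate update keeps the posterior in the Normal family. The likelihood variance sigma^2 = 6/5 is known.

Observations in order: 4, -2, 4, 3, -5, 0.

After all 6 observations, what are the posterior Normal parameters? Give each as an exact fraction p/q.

obs 1: x=4 → posterior Normal(40/11, 12/11)
obs 2: x=-2 → posterior Normal(20/21, 4/7)
obs 3: x=4 → posterior Normal(60/31, 12/31)
obs 4: x=3 → posterior Normal(90/41, 12/41)
obs 5: x=-5 → posterior Normal(40/51, 4/17)
obs 6: x=0 → posterior Normal(40/61, 12/61)

mu_0=40/61, tau_0^2=12/61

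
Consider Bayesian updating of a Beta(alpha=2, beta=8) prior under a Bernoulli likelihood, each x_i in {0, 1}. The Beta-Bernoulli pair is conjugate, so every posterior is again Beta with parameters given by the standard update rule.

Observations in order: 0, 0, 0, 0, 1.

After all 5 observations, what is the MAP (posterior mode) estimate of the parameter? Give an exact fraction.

2/13

obs 1: x=0 → posterior Beta(2, 9)
obs 2: x=0 → posterior Beta(2, 10)
obs 3: x=0 → posterior Beta(2, 11)
obs 4: x=0 → posterior Beta(2, 12)
obs 5: x=1 → posterior Beta(3, 12)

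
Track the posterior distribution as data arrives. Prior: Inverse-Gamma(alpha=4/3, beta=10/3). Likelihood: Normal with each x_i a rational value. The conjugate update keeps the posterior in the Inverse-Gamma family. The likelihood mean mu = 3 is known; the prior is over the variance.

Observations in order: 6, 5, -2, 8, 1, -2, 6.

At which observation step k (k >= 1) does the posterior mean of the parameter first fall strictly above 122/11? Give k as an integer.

obs 1: x=6 → posterior Inverse-Gamma(11/6, 47/6)
obs 2: x=5 → posterior Inverse-Gamma(7/3, 59/6)
obs 3: x=-2 → posterior Inverse-Gamma(17/6, 67/3)
obs 4: x=8 → posterior Inverse-Gamma(10/3, 209/6)
obs 5: x=1 → posterior Inverse-Gamma(23/6, 221/6)
obs 6: x=-2 → posterior Inverse-Gamma(13/3, 148/3)
obs 7: x=6 → posterior Inverse-Gamma(29/6, 323/6)

k = 3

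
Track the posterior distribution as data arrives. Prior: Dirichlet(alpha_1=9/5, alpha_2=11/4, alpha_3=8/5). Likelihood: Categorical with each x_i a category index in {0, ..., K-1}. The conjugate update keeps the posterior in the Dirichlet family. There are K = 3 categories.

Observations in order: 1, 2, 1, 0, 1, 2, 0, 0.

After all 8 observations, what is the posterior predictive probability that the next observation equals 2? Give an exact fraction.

72/283

obs 1: x=1 → posterior Dirichlet(9/5, 15/4, 8/5)
obs 2: x=2 → posterior Dirichlet(9/5, 15/4, 13/5)
obs 3: x=1 → posterior Dirichlet(9/5, 19/4, 13/5)
obs 4: x=0 → posterior Dirichlet(14/5, 19/4, 13/5)
obs 5: x=1 → posterior Dirichlet(14/5, 23/4, 13/5)
obs 6: x=2 → posterior Dirichlet(14/5, 23/4, 18/5)
obs 7: x=0 → posterior Dirichlet(19/5, 23/4, 18/5)
obs 8: x=0 → posterior Dirichlet(24/5, 23/4, 18/5)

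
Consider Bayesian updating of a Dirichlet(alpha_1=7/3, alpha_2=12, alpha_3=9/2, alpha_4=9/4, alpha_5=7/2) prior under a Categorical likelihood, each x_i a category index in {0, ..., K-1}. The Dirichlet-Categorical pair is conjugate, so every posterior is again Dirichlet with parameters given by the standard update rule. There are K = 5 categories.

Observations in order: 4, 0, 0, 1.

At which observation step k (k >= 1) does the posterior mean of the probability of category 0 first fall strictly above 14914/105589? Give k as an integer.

obs 1: x=4 → posterior Dirichlet(7/3, 12, 9/2, 9/4, 9/2)
obs 2: x=0 → posterior Dirichlet(10/3, 12, 9/2, 9/4, 9/2)
obs 3: x=0 → posterior Dirichlet(13/3, 12, 9/2, 9/4, 9/2)
obs 4: x=1 → posterior Dirichlet(13/3, 13, 9/2, 9/4, 9/2)

k = 3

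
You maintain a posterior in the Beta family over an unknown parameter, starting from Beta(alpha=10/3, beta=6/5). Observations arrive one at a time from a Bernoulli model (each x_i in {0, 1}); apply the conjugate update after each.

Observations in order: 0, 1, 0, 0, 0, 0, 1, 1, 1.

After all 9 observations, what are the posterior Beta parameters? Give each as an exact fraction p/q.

obs 1: x=0 → posterior Beta(10/3, 11/5)
obs 2: x=1 → posterior Beta(13/3, 11/5)
obs 3: x=0 → posterior Beta(13/3, 16/5)
obs 4: x=0 → posterior Beta(13/3, 21/5)
obs 5: x=0 → posterior Beta(13/3, 26/5)
obs 6: x=0 → posterior Beta(13/3, 31/5)
obs 7: x=1 → posterior Beta(16/3, 31/5)
obs 8: x=1 → posterior Beta(19/3, 31/5)
obs 9: x=1 → posterior Beta(22/3, 31/5)

alpha=22/3, beta=31/5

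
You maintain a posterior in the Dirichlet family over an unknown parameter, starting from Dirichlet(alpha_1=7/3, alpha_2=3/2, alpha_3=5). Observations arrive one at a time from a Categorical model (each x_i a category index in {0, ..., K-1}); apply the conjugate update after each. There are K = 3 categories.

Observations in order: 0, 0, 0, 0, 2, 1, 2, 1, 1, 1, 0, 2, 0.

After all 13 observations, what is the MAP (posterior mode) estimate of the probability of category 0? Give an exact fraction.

obs 1: x=0 → posterior Dirichlet(10/3, 3/2, 5)
obs 2: x=0 → posterior Dirichlet(13/3, 3/2, 5)
obs 3: x=0 → posterior Dirichlet(16/3, 3/2, 5)
obs 4: x=0 → posterior Dirichlet(19/3, 3/2, 5)
obs 5: x=2 → posterior Dirichlet(19/3, 3/2, 6)
obs 6: x=1 → posterior Dirichlet(19/3, 5/2, 6)
obs 7: x=2 → posterior Dirichlet(19/3, 5/2, 7)
obs 8: x=1 → posterior Dirichlet(19/3, 7/2, 7)
obs 9: x=1 → posterior Dirichlet(19/3, 9/2, 7)
obs 10: x=1 → posterior Dirichlet(19/3, 11/2, 7)
obs 11: x=0 → posterior Dirichlet(22/3, 11/2, 7)
obs 12: x=2 → posterior Dirichlet(22/3, 11/2, 8)
obs 13: x=0 → posterior Dirichlet(25/3, 11/2, 8)

44/113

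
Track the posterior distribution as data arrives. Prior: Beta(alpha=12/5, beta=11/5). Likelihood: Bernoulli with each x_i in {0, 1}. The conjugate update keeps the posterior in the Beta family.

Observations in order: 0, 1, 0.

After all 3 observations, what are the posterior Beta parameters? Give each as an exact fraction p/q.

obs 1: x=0 → posterior Beta(12/5, 16/5)
obs 2: x=1 → posterior Beta(17/5, 16/5)
obs 3: x=0 → posterior Beta(17/5, 21/5)

alpha=17/5, beta=21/5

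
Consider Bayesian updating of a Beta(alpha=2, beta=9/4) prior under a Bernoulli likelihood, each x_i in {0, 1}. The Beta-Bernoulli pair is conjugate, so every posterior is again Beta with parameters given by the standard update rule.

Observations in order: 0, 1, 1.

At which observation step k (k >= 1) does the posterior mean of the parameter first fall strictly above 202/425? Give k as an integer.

k = 2

obs 1: x=0 → posterior Beta(2, 13/4)
obs 2: x=1 → posterior Beta(3, 13/4)
obs 3: x=1 → posterior Beta(4, 13/4)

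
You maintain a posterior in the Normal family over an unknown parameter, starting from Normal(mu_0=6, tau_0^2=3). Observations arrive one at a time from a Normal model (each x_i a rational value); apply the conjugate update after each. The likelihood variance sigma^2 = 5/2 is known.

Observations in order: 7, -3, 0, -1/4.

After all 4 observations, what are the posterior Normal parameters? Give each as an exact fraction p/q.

obs 1: x=7 → posterior Normal(72/11, 15/11)
obs 2: x=-3 → posterior Normal(54/17, 15/17)
obs 3: x=0 → posterior Normal(54/23, 15/23)
obs 4: x=-1/4 → posterior Normal(105/58, 15/29)

mu_0=105/58, tau_0^2=15/29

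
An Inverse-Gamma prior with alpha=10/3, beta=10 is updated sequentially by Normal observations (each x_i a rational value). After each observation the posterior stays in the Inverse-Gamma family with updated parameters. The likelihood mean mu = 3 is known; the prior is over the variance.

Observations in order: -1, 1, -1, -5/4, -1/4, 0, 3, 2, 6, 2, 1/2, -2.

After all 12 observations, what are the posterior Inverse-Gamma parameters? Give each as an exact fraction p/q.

obs 1: x=-1 → posterior Inverse-Gamma(23/6, 18)
obs 2: x=1 → posterior Inverse-Gamma(13/3, 20)
obs 3: x=-1 → posterior Inverse-Gamma(29/6, 28)
obs 4: x=-5/4 → posterior Inverse-Gamma(16/3, 1185/32)
obs 5: x=-1/4 → posterior Inverse-Gamma(35/6, 677/16)
obs 6: x=0 → posterior Inverse-Gamma(19/3, 749/16)
obs 7: x=3 → posterior Inverse-Gamma(41/6, 749/16)
obs 8: x=2 → posterior Inverse-Gamma(22/3, 757/16)
obs 9: x=6 → posterior Inverse-Gamma(47/6, 829/16)
obs 10: x=2 → posterior Inverse-Gamma(25/3, 837/16)
obs 11: x=1/2 → posterior Inverse-Gamma(53/6, 887/16)
obs 12: x=-2 → posterior Inverse-Gamma(28/3, 1087/16)

alpha=28/3, beta=1087/16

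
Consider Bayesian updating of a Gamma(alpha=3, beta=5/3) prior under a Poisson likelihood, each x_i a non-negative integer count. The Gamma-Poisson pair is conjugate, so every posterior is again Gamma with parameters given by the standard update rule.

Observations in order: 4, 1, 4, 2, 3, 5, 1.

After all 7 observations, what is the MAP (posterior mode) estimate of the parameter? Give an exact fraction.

obs 1: x=4 → posterior Gamma(7, 8/3)
obs 2: x=1 → posterior Gamma(8, 11/3)
obs 3: x=4 → posterior Gamma(12, 14/3)
obs 4: x=2 → posterior Gamma(14, 17/3)
obs 5: x=3 → posterior Gamma(17, 20/3)
obs 6: x=5 → posterior Gamma(22, 23/3)
obs 7: x=1 → posterior Gamma(23, 26/3)

33/13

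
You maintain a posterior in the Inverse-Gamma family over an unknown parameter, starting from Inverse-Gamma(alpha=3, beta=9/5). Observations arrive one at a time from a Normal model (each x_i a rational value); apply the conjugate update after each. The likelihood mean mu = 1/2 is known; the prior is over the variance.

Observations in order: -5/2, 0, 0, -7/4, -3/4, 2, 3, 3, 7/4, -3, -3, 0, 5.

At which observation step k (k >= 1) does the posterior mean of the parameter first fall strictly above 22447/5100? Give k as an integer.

obs 1: x=-5/2 → posterior Inverse-Gamma(7/2, 63/10)
obs 2: x=0 → posterior Inverse-Gamma(4, 257/40)
obs 3: x=0 → posterior Inverse-Gamma(9/2, 131/20)
obs 4: x=-7/4 → posterior Inverse-Gamma(5, 1453/160)
obs 5: x=-3/4 → posterior Inverse-Gamma(11/2, 789/80)
obs 6: x=2 → posterior Inverse-Gamma(6, 879/80)
obs 7: x=3 → posterior Inverse-Gamma(13/2, 1129/80)
obs 8: x=3 → posterior Inverse-Gamma(7, 1379/80)
obs 9: x=7/4 → posterior Inverse-Gamma(15/2, 2883/160)
obs 10: x=-3 → posterior Inverse-Gamma(8, 3863/160)
obs 11: x=-3 → posterior Inverse-Gamma(17/2, 4843/160)
obs 12: x=0 → posterior Inverse-Gamma(9, 4863/160)
obs 13: x=5 → posterior Inverse-Gamma(19/2, 6483/160)

k = 13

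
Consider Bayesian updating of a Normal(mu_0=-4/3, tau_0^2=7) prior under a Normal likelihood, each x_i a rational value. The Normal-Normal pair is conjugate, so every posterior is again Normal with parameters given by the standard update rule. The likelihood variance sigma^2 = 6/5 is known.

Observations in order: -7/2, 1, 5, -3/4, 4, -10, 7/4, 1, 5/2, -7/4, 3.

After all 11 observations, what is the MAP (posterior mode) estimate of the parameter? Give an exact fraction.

283/1564

obs 1: x=-7/2 → posterior Normal(-261/82, 42/41)
obs 2: x=1 → posterior Normal(-191/152, 21/38)
obs 3: x=5 → posterior Normal(53/74, 14/37)
obs 4: x=-3/4 → posterior Normal(213/584, 21/73)
obs 5: x=4 → posterior Normal(773/724, 42/181)
obs 6: x=-10 → posterior Normal(-209/288, 7/36)
obs 7: x=7/4 → posterior Normal(-191/502, 42/251)
obs 8: x=1 → posterior Normal(-11/52, 21/143)
obs 9: x=5/2 → posterior Normal(9/107, 14/107)
obs 10: x=-7/4 → posterior Normal(-137/1424, 21/178)
obs 11: x=3 → posterior Normal(283/1564, 42/391)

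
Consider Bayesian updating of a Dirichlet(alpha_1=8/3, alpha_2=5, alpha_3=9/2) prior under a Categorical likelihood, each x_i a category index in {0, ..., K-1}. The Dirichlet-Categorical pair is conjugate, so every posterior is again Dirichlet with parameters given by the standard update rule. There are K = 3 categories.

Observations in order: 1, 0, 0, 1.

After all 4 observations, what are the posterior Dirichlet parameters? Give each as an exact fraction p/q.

obs 1: x=1 → posterior Dirichlet(8/3, 6, 9/2)
obs 2: x=0 → posterior Dirichlet(11/3, 6, 9/2)
obs 3: x=0 → posterior Dirichlet(14/3, 6, 9/2)
obs 4: x=1 → posterior Dirichlet(14/3, 7, 9/2)

alpha_1=14/3, alpha_2=7, alpha_3=9/2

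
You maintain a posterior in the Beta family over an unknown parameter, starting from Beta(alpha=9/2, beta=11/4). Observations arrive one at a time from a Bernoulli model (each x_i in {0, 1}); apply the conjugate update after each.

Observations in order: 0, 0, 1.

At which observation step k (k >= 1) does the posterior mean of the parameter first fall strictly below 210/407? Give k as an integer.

obs 1: x=0 → posterior Beta(9/2, 15/4)
obs 2: x=0 → posterior Beta(9/2, 19/4)
obs 3: x=1 → posterior Beta(11/2, 19/4)

k = 2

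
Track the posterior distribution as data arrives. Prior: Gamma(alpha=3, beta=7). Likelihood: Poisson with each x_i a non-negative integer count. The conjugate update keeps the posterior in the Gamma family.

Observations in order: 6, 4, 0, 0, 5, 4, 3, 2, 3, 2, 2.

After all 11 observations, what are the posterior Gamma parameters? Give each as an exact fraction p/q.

alpha=34, beta=18

obs 1: x=6 → posterior Gamma(9, 8)
obs 2: x=4 → posterior Gamma(13, 9)
obs 3: x=0 → posterior Gamma(13, 10)
obs 4: x=0 → posterior Gamma(13, 11)
obs 5: x=5 → posterior Gamma(18, 12)
obs 6: x=4 → posterior Gamma(22, 13)
obs 7: x=3 → posterior Gamma(25, 14)
obs 8: x=2 → posterior Gamma(27, 15)
obs 9: x=3 → posterior Gamma(30, 16)
obs 10: x=2 → posterior Gamma(32, 17)
obs 11: x=2 → posterior Gamma(34, 18)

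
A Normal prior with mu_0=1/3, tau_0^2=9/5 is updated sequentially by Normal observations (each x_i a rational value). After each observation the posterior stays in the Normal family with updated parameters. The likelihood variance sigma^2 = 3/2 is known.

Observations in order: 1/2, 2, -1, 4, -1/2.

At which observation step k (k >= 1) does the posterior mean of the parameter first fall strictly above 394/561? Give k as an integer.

obs 1: x=1/2 → posterior Normal(14/33, 9/11)
obs 2: x=2 → posterior Normal(50/51, 9/17)
obs 3: x=-1 → posterior Normal(32/69, 9/23)
obs 4: x=4 → posterior Normal(104/87, 9/29)
obs 5: x=-1/2 → posterior Normal(19/21, 9/35)

k = 2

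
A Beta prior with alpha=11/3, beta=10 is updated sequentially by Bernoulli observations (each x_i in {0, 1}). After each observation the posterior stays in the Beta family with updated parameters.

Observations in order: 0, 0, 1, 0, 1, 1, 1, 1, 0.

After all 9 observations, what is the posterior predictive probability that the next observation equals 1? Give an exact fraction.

obs 1: x=0 → posterior Beta(11/3, 11)
obs 2: x=0 → posterior Beta(11/3, 12)
obs 3: x=1 → posterior Beta(14/3, 12)
obs 4: x=0 → posterior Beta(14/3, 13)
obs 5: x=1 → posterior Beta(17/3, 13)
obs 6: x=1 → posterior Beta(20/3, 13)
obs 7: x=1 → posterior Beta(23/3, 13)
obs 8: x=1 → posterior Beta(26/3, 13)
obs 9: x=0 → posterior Beta(26/3, 14)

13/34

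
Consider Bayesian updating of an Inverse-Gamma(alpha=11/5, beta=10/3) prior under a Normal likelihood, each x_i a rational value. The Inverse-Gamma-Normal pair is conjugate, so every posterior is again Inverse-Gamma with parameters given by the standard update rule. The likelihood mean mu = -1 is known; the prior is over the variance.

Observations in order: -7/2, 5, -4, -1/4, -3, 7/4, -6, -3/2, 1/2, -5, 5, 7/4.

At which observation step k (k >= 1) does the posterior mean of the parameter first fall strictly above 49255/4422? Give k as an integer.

k = 11

obs 1: x=-7/2 → posterior Inverse-Gamma(27/10, 155/24)
obs 2: x=5 → posterior Inverse-Gamma(16/5, 587/24)
obs 3: x=-4 → posterior Inverse-Gamma(37/10, 695/24)
obs 4: x=-1/4 → posterior Inverse-Gamma(21/5, 2807/96)
obs 5: x=-3 → posterior Inverse-Gamma(47/10, 2999/96)
obs 6: x=7/4 → posterior Inverse-Gamma(26/5, 1681/48)
obs 7: x=-6 → posterior Inverse-Gamma(57/10, 2281/48)
obs 8: x=-3/2 → posterior Inverse-Gamma(31/5, 2287/48)
obs 9: x=1/2 → posterior Inverse-Gamma(67/10, 2341/48)
obs 10: x=-5 → posterior Inverse-Gamma(36/5, 2725/48)
obs 11: x=5 → posterior Inverse-Gamma(77/10, 3589/48)
obs 12: x=7/4 → posterior Inverse-Gamma(41/5, 7541/96)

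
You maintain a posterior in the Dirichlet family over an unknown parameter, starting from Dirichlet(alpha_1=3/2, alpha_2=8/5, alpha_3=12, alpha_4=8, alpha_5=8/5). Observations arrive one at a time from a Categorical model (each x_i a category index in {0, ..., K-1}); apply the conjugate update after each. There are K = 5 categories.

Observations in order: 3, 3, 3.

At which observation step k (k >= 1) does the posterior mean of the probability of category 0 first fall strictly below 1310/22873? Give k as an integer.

k = 2

obs 1: x=3 → posterior Dirichlet(3/2, 8/5, 12, 9, 8/5)
obs 2: x=3 → posterior Dirichlet(3/2, 8/5, 12, 10, 8/5)
obs 3: x=3 → posterior Dirichlet(3/2, 8/5, 12, 11, 8/5)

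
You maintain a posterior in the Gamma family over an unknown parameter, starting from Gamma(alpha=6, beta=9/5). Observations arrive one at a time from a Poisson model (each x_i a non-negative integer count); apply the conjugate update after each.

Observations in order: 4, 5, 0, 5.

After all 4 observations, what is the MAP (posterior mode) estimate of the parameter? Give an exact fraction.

95/29

obs 1: x=4 → posterior Gamma(10, 14/5)
obs 2: x=5 → posterior Gamma(15, 19/5)
obs 3: x=0 → posterior Gamma(15, 24/5)
obs 4: x=5 → posterior Gamma(20, 29/5)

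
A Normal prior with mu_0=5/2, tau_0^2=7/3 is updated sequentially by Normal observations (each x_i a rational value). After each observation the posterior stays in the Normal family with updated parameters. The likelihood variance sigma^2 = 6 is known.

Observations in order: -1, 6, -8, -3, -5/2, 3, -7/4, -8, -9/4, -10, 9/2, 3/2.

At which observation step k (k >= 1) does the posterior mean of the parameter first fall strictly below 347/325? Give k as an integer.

k = 3

obs 1: x=-1 → posterior Normal(38/25, 42/25)
obs 2: x=6 → posterior Normal(5/2, 21/16)
obs 3: x=-8 → posterior Normal(8/13, 14/13)
obs 4: x=-3 → posterior Normal(3/46, 21/23)
obs 5: x=-5/2 → posterior Normal(-29/106, 42/53)
obs 6: x=3 → posterior Normal(13/120, 7/10)
obs 7: x=-7/4 → posterior Normal(-23/268, 42/67)
obs 8: x=-8 → posterior Normal(-247/296, 21/37)
obs 9: x=-9/4 → posterior Normal(-155/162, 14/27)
obs 10: x=-10 → posterior Normal(-295/176, 21/44)
obs 11: x=9/2 → posterior Normal(-116/95, 42/95)
obs 12: x=3/2 → posterior Normal(-211/204, 7/17)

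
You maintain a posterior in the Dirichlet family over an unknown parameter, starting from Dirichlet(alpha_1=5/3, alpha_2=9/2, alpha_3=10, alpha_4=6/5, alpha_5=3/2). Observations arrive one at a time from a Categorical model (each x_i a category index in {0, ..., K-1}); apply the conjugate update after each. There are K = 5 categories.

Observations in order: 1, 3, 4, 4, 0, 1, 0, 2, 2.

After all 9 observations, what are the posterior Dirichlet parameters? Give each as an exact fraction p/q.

alpha_1=11/3, alpha_2=13/2, alpha_3=12, alpha_4=11/5, alpha_5=7/2

obs 1: x=1 → posterior Dirichlet(5/3, 11/2, 10, 6/5, 3/2)
obs 2: x=3 → posterior Dirichlet(5/3, 11/2, 10, 11/5, 3/2)
obs 3: x=4 → posterior Dirichlet(5/3, 11/2, 10, 11/5, 5/2)
obs 4: x=4 → posterior Dirichlet(5/3, 11/2, 10, 11/5, 7/2)
obs 5: x=0 → posterior Dirichlet(8/3, 11/2, 10, 11/5, 7/2)
obs 6: x=1 → posterior Dirichlet(8/3, 13/2, 10, 11/5, 7/2)
obs 7: x=0 → posterior Dirichlet(11/3, 13/2, 10, 11/5, 7/2)
obs 8: x=2 → posterior Dirichlet(11/3, 13/2, 11, 11/5, 7/2)
obs 9: x=2 → posterior Dirichlet(11/3, 13/2, 12, 11/5, 7/2)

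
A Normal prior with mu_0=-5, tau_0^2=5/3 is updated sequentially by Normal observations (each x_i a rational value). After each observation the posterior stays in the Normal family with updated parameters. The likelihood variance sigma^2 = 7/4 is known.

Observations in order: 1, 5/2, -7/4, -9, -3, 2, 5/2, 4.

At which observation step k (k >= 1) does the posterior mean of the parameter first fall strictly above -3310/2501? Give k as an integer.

k = 2

obs 1: x=1 → posterior Normal(-85/41, 35/41)
obs 2: x=5/2 → posterior Normal(-35/61, 35/61)
obs 3: x=-7/4 → posterior Normal(-70/81, 35/81)
obs 4: x=-9 → posterior Normal(-250/101, 35/101)
obs 5: x=-3 → posterior Normal(-310/121, 35/121)
obs 6: x=2 → posterior Normal(-90/47, 35/141)
obs 7: x=5/2 → posterior Normal(-220/161, 5/23)
obs 8: x=4 → posterior Normal(-140/181, 35/181)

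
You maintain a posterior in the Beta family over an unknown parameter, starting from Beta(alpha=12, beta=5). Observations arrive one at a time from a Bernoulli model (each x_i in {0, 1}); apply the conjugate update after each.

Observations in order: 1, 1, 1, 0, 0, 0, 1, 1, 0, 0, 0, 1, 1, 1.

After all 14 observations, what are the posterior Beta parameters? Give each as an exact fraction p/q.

alpha=20, beta=11

obs 1: x=1 → posterior Beta(13, 5)
obs 2: x=1 → posterior Beta(14, 5)
obs 3: x=1 → posterior Beta(15, 5)
obs 4: x=0 → posterior Beta(15, 6)
obs 5: x=0 → posterior Beta(15, 7)
obs 6: x=0 → posterior Beta(15, 8)
obs 7: x=1 → posterior Beta(16, 8)
obs 8: x=1 → posterior Beta(17, 8)
obs 9: x=0 → posterior Beta(17, 9)
obs 10: x=0 → posterior Beta(17, 10)
obs 11: x=0 → posterior Beta(17, 11)
obs 12: x=1 → posterior Beta(18, 11)
obs 13: x=1 → posterior Beta(19, 11)
obs 14: x=1 → posterior Beta(20, 11)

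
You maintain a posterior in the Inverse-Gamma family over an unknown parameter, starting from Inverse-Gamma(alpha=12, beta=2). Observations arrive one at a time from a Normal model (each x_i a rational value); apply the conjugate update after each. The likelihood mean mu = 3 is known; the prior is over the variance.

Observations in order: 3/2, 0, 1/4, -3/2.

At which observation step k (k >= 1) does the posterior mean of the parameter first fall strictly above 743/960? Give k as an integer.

k = 3

obs 1: x=3/2 → posterior Inverse-Gamma(25/2, 25/8)
obs 2: x=0 → posterior Inverse-Gamma(13, 61/8)
obs 3: x=1/4 → posterior Inverse-Gamma(27/2, 365/32)
obs 4: x=-3/2 → posterior Inverse-Gamma(14, 689/32)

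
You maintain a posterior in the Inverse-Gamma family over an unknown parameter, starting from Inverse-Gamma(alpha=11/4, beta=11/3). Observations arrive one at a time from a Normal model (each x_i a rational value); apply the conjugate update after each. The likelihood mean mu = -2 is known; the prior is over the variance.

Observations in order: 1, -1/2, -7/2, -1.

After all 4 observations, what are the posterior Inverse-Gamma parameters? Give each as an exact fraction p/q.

obs 1: x=1 → posterior Inverse-Gamma(13/4, 49/6)
obs 2: x=-1/2 → posterior Inverse-Gamma(15/4, 223/24)
obs 3: x=-7/2 → posterior Inverse-Gamma(17/4, 125/12)
obs 4: x=-1 → posterior Inverse-Gamma(19/4, 131/12)

alpha=19/4, beta=131/12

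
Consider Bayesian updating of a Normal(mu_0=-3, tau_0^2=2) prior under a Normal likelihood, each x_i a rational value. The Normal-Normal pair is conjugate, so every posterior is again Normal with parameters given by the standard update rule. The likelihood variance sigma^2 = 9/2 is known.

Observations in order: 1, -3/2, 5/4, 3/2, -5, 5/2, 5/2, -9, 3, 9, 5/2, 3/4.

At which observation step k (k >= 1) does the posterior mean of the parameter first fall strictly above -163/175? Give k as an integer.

obs 1: x=1 → posterior Normal(-23/13, 18/13)
obs 2: x=-3/2 → posterior Normal(-29/17, 18/17)
obs 3: x=5/4 → posterior Normal(-8/7, 6/7)
obs 4: x=3/2 → posterior Normal(-18/25, 18/25)
obs 5: x=-5 → posterior Normal(-38/29, 18/29)
obs 6: x=5/2 → posterior Normal(-28/33, 6/11)
obs 7: x=5/2 → posterior Normal(-18/37, 18/37)
obs 8: x=-9 → posterior Normal(-54/41, 18/41)
obs 9: x=3 → posterior Normal(-14/15, 2/5)
obs 10: x=9 → posterior Normal(-6/49, 18/49)
obs 11: x=5/2 → posterior Normal(4/53, 18/53)
obs 12: x=3/4 → posterior Normal(7/57, 6/19)

k = 4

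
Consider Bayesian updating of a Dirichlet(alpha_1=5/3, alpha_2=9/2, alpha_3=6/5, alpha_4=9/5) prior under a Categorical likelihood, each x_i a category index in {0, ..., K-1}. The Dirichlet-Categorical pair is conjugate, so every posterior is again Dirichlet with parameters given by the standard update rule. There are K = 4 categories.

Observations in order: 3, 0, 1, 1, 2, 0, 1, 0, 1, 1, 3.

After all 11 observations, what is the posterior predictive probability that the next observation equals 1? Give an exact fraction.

obs 1: x=3 → posterior Dirichlet(5/3, 9/2, 6/5, 14/5)
obs 2: x=0 → posterior Dirichlet(8/3, 9/2, 6/5, 14/5)
obs 3: x=1 → posterior Dirichlet(8/3, 11/2, 6/5, 14/5)
obs 4: x=1 → posterior Dirichlet(8/3, 13/2, 6/5, 14/5)
obs 5: x=2 → posterior Dirichlet(8/3, 13/2, 11/5, 14/5)
obs 6: x=0 → posterior Dirichlet(11/3, 13/2, 11/5, 14/5)
obs 7: x=1 → posterior Dirichlet(11/3, 15/2, 11/5, 14/5)
obs 8: x=0 → posterior Dirichlet(14/3, 15/2, 11/5, 14/5)
obs 9: x=1 → posterior Dirichlet(14/3, 17/2, 11/5, 14/5)
obs 10: x=1 → posterior Dirichlet(14/3, 19/2, 11/5, 14/5)
obs 11: x=3 → posterior Dirichlet(14/3, 19/2, 11/5, 19/5)

57/121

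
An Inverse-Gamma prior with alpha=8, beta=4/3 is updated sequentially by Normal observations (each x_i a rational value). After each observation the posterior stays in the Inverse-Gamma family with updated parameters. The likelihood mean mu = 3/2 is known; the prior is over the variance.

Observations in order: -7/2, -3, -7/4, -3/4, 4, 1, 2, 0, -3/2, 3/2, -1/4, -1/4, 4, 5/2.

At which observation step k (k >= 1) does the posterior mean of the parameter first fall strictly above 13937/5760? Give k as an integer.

k = 2

obs 1: x=-7/2 → posterior Inverse-Gamma(17/2, 83/6)
obs 2: x=-3 → posterior Inverse-Gamma(9, 575/24)
obs 3: x=-7/4 → posterior Inverse-Gamma(19/2, 2807/96)
obs 4: x=-3/4 → posterior Inverse-Gamma(10, 1525/48)
obs 5: x=4 → posterior Inverse-Gamma(21/2, 1675/48)
obs 6: x=1 → posterior Inverse-Gamma(11, 1681/48)
obs 7: x=2 → posterior Inverse-Gamma(23/2, 1687/48)
obs 8: x=0 → posterior Inverse-Gamma(12, 1741/48)
obs 9: x=-3/2 → posterior Inverse-Gamma(25/2, 1957/48)
obs 10: x=3/2 → posterior Inverse-Gamma(13, 1957/48)
obs 11: x=-1/4 → posterior Inverse-Gamma(27/2, 4061/96)
obs 12: x=-1/4 → posterior Inverse-Gamma(14, 263/6)
obs 13: x=4 → posterior Inverse-Gamma(29/2, 1127/24)
obs 14: x=5/2 → posterior Inverse-Gamma(15, 1139/24)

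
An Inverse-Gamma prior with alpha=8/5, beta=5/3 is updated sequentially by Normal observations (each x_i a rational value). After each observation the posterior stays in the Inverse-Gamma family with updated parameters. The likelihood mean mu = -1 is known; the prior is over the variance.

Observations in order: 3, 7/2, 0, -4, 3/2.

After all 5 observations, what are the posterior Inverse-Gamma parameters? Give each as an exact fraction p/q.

obs 1: x=3 → posterior Inverse-Gamma(21/10, 29/3)
obs 2: x=7/2 → posterior Inverse-Gamma(13/5, 475/24)
obs 3: x=0 → posterior Inverse-Gamma(31/10, 487/24)
obs 4: x=-4 → posterior Inverse-Gamma(18/5, 595/24)
obs 5: x=3/2 → posterior Inverse-Gamma(41/10, 335/12)

alpha=41/10, beta=335/12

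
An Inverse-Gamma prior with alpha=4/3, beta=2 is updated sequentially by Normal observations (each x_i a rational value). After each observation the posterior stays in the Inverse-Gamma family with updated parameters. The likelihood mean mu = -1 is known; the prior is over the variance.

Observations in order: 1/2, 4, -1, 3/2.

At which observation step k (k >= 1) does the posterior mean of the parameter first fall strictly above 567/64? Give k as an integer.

obs 1: x=1/2 → posterior Inverse-Gamma(11/6, 25/8)
obs 2: x=4 → posterior Inverse-Gamma(7/3, 125/8)
obs 3: x=-1 → posterior Inverse-Gamma(17/6, 125/8)
obs 4: x=3/2 → posterior Inverse-Gamma(10/3, 75/4)

k = 2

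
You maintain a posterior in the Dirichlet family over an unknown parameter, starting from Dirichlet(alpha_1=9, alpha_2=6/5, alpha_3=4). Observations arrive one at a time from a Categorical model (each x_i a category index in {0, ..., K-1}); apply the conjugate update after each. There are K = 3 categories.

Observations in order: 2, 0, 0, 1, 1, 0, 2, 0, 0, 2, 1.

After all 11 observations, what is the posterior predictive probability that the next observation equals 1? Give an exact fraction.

obs 1: x=2 → posterior Dirichlet(9, 6/5, 5)
obs 2: x=0 → posterior Dirichlet(10, 6/5, 5)
obs 3: x=0 → posterior Dirichlet(11, 6/5, 5)
obs 4: x=1 → posterior Dirichlet(11, 11/5, 5)
obs 5: x=1 → posterior Dirichlet(11, 16/5, 5)
obs 6: x=0 → posterior Dirichlet(12, 16/5, 5)
obs 7: x=2 → posterior Dirichlet(12, 16/5, 6)
obs 8: x=0 → posterior Dirichlet(13, 16/5, 6)
obs 9: x=0 → posterior Dirichlet(14, 16/5, 6)
obs 10: x=2 → posterior Dirichlet(14, 16/5, 7)
obs 11: x=1 → posterior Dirichlet(14, 21/5, 7)

1/6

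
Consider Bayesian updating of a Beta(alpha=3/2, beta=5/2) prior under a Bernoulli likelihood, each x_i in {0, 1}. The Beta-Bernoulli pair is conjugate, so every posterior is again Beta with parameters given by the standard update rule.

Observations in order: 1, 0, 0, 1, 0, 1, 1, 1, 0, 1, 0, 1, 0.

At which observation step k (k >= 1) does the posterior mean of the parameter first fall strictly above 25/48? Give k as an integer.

obs 1: x=1 → posterior Beta(5/2, 5/2)
obs 2: x=0 → posterior Beta(5/2, 7/2)
obs 3: x=0 → posterior Beta(5/2, 9/2)
obs 4: x=1 → posterior Beta(7/2, 9/2)
obs 5: x=0 → posterior Beta(7/2, 11/2)
obs 6: x=1 → posterior Beta(9/2, 11/2)
obs 7: x=1 → posterior Beta(11/2, 11/2)
obs 8: x=1 → posterior Beta(13/2, 11/2)
obs 9: x=0 → posterior Beta(13/2, 13/2)
obs 10: x=1 → posterior Beta(15/2, 13/2)
obs 11: x=0 → posterior Beta(15/2, 15/2)
obs 12: x=1 → posterior Beta(17/2, 15/2)
obs 13: x=0 → posterior Beta(17/2, 17/2)

k = 8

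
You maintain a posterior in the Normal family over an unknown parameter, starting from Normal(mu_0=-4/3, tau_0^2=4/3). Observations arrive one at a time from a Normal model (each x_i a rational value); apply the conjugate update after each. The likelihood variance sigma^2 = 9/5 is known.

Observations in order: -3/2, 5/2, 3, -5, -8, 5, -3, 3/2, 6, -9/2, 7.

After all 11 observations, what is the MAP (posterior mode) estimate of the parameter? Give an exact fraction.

24/247

obs 1: x=-3/2 → posterior Normal(-66/47, 36/47)
obs 2: x=5/2 → posterior Normal(-16/67, 36/67)
obs 3: x=3 → posterior Normal(44/87, 12/29)
obs 4: x=-5 → posterior Normal(-56/107, 36/107)
obs 5: x=-8 → posterior Normal(-216/127, 36/127)
obs 6: x=5 → posterior Normal(-116/147, 12/49)
obs 7: x=-3 → posterior Normal(-176/167, 36/167)
obs 8: x=3/2 → posterior Normal(-146/187, 36/187)
obs 9: x=6 → posterior Normal(-26/207, 4/23)
obs 10: x=-9/2 → posterior Normal(-116/227, 36/227)
obs 11: x=7 → posterior Normal(24/247, 36/247)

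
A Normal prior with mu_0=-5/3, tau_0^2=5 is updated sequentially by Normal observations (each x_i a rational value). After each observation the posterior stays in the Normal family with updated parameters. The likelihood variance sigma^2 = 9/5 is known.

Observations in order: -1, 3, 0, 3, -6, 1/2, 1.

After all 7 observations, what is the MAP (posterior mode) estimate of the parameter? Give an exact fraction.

obs 1: x=-1 → posterior Normal(-20/17, 45/34)
obs 2: x=3 → posterior Normal(35/59, 45/59)
obs 3: x=0 → posterior Normal(5/12, 15/28)
obs 4: x=3 → posterior Normal(110/109, 45/109)
obs 5: x=-6 → posterior Normal(-20/67, 45/134)
obs 6: x=1/2 → posterior Normal(-55/318, 15/53)
obs 7: x=1 → posterior Normal(-5/368, 45/184)

-5/368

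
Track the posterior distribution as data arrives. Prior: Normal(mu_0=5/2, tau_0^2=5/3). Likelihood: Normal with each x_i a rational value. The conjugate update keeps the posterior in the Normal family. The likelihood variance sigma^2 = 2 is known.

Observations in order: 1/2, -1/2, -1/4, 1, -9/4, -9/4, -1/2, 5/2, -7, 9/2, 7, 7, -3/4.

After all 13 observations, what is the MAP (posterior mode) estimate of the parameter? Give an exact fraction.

60/71

obs 1: x=1/2 → posterior Normal(35/22, 10/11)
obs 2: x=-1/2 → posterior Normal(15/16, 5/8)
obs 3: x=-1/4 → posterior Normal(55/84, 10/21)
obs 4: x=1 → posterior Normal(75/104, 5/13)
obs 5: x=-9/4 → posterior Normal(15/62, 10/31)
obs 6: x=-9/4 → posterior Normal(-5/48, 5/18)
obs 7: x=-1/2 → posterior Normal(-25/164, 10/41)
obs 8: x=5/2 → posterior Normal(25/184, 5/23)
obs 9: x=-7 → posterior Normal(-115/204, 10/51)
obs 10: x=9/2 → posterior Normal(-25/224, 5/28)
obs 11: x=7 → posterior Normal(115/244, 10/61)
obs 12: x=7 → posterior Normal(85/88, 5/33)
obs 13: x=-3/4 → posterior Normal(60/71, 10/71)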